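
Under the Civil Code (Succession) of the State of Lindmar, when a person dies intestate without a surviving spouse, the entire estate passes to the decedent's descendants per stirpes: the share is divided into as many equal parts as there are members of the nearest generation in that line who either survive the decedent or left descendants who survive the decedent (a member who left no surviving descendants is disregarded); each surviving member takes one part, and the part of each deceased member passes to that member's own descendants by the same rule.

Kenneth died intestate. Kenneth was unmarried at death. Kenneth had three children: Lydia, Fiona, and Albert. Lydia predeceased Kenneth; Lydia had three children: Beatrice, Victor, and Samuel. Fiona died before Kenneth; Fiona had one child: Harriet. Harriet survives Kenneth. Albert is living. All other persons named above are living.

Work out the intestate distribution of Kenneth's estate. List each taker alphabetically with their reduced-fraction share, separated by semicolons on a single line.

Albert 1/3; Beatrice 1/9; Harriet 1/3; Samuel 1/9; Victor 1/9

There is no surviving spouse, so the entire estate passes to Kenneth's descendants per stirpes.
The estate is divided into 3 equal shares of 1/3 among Lydia, Fiona, Albert.
Lydia predeceased; the 1/3 allotted to Lydia's branch passes to Lydia's issue by representation.
The 1/3 is divided into 3 equal shares of 1/9 among Beatrice, Victor, Samuel.
Beatrice is living and takes 1/9.
Victor is living and takes 1/9.
Samuel is living and takes 1/9.
Fiona predeceased; the 1/3 allotted to Fiona's branch passes to Fiona's issue by representation.
Harriet is the sole taker at this level and receives the full 1/3.
Albert is living and takes 1/3.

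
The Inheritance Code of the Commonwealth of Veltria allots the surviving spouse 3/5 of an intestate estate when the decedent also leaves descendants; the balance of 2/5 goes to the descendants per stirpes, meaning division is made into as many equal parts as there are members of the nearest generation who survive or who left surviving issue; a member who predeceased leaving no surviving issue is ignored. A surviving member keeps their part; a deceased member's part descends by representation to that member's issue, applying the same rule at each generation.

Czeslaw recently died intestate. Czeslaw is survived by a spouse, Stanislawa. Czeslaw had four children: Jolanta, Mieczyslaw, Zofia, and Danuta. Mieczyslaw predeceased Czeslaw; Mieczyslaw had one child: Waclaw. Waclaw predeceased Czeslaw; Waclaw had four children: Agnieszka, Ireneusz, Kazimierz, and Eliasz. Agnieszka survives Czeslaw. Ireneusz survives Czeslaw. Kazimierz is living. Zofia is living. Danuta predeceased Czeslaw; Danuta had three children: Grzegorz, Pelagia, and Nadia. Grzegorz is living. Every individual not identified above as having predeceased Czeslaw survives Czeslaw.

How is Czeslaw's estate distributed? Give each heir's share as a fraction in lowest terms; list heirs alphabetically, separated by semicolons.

Agnieszka 1/40; Eliasz 1/40; Grzegorz 1/30; Ireneusz 1/40; Jolanta 1/10; Kazimierz 1/40; Nadia 1/30; Pelagia 1/30; Stanislawa 3/5; Zofia 1/10

Stanislawa, as surviving spouse, takes 3/5.
The remaining 2/5 passes to Czeslaw's descendants per stirpes.
The 2/5 is divided into 4 equal shares of 1/10 among Jolanta, Mieczyslaw, Zofia, Danuta.
Jolanta is living and takes 1/10.
Mieczyslaw predeceased; the 1/10 allotted to Mieczyslaw's branch passes to Mieczyslaw's issue by representation.
Waclaw's line is the sole branch at this level, so the full 1/10 passes to Waclaw's issue by representation.
The 1/10 is divided into 4 equal shares of 1/40 among Agnieszka, Ireneusz, Kazimierz, Eliasz.
Agnieszka is living and takes 1/40.
Ireneusz is living and takes 1/40.
Kazimierz is living and takes 1/40.
Eliasz is living and takes 1/40.
Zofia is living and takes 1/10.
Danuta predeceased; the 1/10 allotted to Danuta's branch passes to Danuta's issue by representation.
The 1/10 is divided into 3 equal shares of 1/30 among Grzegorz, Pelagia, Nadia.
Grzegorz is living and takes 1/30.
Pelagia is living and takes 1/30.
Nadia is living and takes 1/30.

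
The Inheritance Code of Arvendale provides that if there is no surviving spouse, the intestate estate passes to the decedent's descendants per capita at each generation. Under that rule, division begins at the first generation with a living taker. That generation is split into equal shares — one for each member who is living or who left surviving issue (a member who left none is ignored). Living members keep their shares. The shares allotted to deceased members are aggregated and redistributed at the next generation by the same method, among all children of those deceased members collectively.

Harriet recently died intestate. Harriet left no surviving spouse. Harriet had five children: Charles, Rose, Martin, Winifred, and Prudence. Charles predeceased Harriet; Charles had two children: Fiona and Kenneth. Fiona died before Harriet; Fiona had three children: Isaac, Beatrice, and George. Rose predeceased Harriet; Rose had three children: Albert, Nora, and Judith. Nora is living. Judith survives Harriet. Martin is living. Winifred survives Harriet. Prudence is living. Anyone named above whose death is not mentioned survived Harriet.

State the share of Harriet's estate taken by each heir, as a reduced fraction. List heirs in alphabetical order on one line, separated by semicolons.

There is no surviving spouse, so the entire estate passes to Harriet's descendants per capita at each generation.
At generation 1 (Charles, Rose, Martin, Winifred, Prudence) there are 5 shares of (1)/5 = 1/5 each.
Living: Martin, Winifred, and Prudence — each takes 1/5.
Deceased: Charles and Rose. Their combined 2/5 is pooled and carried to generation 2.
At generation 2 (Fiona, Kenneth, Albert, Nora, Judith) there are 5 shares of (2/5)/5 = 2/25 each.
Living: Kenneth, Albert, Nora, and Judith — each takes 2/25.
Deceased: Fiona. That 2/25 share is carried to generation 3.
At generation 3 (Isaac, Beatrice, George) there are 3 shares of (2/25)/3 = 2/75 each.
Living: Isaac, Beatrice, and George — each takes 2/75.

Albert 2/25; Beatrice 2/75; George 2/75; Isaac 2/75; Judith 2/25; Kenneth 2/25; Martin 1/5; Nora 2/25; Prudence 1/5; Winifred 1/5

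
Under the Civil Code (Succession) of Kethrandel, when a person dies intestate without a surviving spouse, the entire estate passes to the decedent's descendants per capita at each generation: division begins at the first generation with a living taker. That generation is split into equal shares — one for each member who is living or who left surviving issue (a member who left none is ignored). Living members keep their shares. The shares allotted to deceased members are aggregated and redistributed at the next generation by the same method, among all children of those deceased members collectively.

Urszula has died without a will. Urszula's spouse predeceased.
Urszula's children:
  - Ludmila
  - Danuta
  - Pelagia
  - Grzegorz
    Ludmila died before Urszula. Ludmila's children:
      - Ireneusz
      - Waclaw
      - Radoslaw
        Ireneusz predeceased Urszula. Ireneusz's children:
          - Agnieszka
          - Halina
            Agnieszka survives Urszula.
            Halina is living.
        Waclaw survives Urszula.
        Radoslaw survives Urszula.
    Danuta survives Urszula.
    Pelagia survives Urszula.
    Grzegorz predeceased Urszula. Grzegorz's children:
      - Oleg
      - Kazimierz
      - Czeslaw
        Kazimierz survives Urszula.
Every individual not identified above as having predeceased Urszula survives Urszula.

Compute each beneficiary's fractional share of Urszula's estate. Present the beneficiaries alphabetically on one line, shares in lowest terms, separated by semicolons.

Agnieszka 1/24; Czeslaw 1/12; Danuta 1/4; Halina 1/24; Kazimierz 1/12; Oleg 1/12; Pelagia 1/4; Radoslaw 1/12; Waclaw 1/12

There is no surviving spouse, so the entire estate passes to Urszula's descendants per capita at each generation.
At generation 1 (Ludmila, Danuta, Pelagia, Grzegorz) there are 4 shares of (1)/4 = 1/4 each.
Living: Danuta and Pelagia — each takes 1/4.
Deceased: Ludmila and Grzegorz. Their combined 1/2 is pooled and carried to generation 2.
At generation 2 (Ireneusz, Waclaw, Radoslaw, Oleg, Kazimierz, Czeslaw) there are 6 shares of (1/2)/6 = 1/12 each.
Living: Waclaw, Radoslaw, Oleg, Kazimierz, and Czeslaw — each takes 1/12.
Deceased: Ireneusz. That 1/12 share is carried to generation 3.
At generation 3 (Agnieszka, Halina) there are 2 shares of (1/12)/2 = 1/24 each.
Living: Agnieszka and Halina — each takes 1/24.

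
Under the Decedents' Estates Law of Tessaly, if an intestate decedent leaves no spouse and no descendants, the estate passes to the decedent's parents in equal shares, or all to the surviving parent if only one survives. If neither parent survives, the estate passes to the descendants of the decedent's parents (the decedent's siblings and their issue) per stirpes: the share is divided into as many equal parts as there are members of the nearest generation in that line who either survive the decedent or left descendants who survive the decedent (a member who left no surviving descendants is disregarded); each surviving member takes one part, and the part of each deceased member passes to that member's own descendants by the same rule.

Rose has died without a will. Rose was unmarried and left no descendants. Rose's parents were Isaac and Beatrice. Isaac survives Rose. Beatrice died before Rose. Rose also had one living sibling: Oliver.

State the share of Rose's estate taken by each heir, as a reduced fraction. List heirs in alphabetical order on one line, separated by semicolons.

Only one parent, Isaac, survives, so Isaac takes the entire estate. The siblings take nothing because a surviving parent has priority.

Isaac 1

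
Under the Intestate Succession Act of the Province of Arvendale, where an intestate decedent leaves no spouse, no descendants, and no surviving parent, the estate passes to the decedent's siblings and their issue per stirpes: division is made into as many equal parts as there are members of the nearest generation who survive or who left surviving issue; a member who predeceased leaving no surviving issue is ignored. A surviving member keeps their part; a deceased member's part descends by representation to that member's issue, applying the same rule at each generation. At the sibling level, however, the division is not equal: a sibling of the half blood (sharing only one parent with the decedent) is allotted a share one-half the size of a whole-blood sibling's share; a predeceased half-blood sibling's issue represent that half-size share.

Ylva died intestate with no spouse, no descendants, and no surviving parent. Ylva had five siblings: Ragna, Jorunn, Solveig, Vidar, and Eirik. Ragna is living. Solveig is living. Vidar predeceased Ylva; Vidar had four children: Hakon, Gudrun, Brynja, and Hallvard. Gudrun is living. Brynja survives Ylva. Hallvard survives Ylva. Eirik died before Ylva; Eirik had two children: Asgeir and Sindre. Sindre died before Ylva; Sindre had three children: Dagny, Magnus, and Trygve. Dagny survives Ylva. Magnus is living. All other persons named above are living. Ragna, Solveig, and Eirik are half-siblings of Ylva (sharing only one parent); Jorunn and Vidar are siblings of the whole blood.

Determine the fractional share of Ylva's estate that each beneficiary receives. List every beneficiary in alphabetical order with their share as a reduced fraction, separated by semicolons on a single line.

Asgeir 1/14; Brynja 1/14; Dagny 1/42; Gudrun 1/14; Hakon 1/14; Hallvard 1/14; Jorunn 2/7; Magnus 1/42; Ragna 1/7; Solveig 1/7; Trygve 1/42

No spouse, descendants, or parent survives, so the estate passes to Ylva's siblings per stirpes.
Half-blood siblings count for one-half the weight of whole-blood siblings at the initial division.
Dividing 1 in proportion to weights (total weight 7/2): Ragna (weight 1/2) → 1/7; Jorunn (weight 1) → 2/7; Solveig (weight 1/2) → 1/7; Vidar (weight 1) → 2/7; Eirik (weight 1/2) → 1/7.
Ragna is living and takes 1/7.
Jorunn is living and takes 2/7.
Solveig is living and takes 1/7.
Vidar predeceased; the 2/7 allotted to Vidar's branch passes to Vidar's issue by representation.
The 2/7 is divided into 4 equal shares of 1/14 among Hakon, Gudrun, Brynja, Hallvard.
Hakon is living and takes 1/14.
Gudrun is living and takes 1/14.
Brynja is living and takes 1/14.
Hallvard is living and takes 1/14.
Eirik predeceased; the 1/7 allotted to Eirik's branch passes to Eirik's issue by representation.
The 1/7 is divided into 2 equal shares of 1/14 among Asgeir, Sindre.
Asgeir is living and takes 1/14.
Sindre predeceased; the 1/14 allotted to Sindre's branch passes to Sindre's issue by representation.
The 1/14 is divided into 3 equal shares of 1/42 among Dagny, Magnus, Trygve.
Dagny is living and takes 1/42.
Magnus is living and takes 1/42.
Trygve is living and takes 1/42.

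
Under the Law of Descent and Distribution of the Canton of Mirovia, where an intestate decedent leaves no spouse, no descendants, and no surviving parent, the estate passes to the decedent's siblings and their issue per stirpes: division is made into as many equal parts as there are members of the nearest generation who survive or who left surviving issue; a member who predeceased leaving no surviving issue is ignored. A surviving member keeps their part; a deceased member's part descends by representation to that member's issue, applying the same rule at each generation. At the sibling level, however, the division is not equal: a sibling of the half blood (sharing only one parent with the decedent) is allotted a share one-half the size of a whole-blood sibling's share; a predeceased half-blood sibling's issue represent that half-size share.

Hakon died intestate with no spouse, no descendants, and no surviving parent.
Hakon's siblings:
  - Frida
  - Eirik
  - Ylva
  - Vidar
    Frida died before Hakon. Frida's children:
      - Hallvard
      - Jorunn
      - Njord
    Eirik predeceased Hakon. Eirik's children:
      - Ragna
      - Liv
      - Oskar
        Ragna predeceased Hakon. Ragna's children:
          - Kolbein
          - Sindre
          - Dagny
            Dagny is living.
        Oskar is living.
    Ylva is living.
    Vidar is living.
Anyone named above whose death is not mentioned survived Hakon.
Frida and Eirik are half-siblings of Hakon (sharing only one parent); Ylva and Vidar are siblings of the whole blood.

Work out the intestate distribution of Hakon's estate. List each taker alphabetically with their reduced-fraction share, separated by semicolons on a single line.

No spouse, descendants, or parent survives, so the estate passes to Hakon's siblings per stirpes.
Half-blood siblings count for one-half the weight of whole-blood siblings at the initial division.
Dividing 1 in proportion to weights (total weight 3): Frida (weight 1/2) → 1/6; Eirik (weight 1/2) → 1/6; Ylva (weight 1) → 1/3; Vidar (weight 1) → 1/3.
Frida predeceased; the 1/6 allotted to Frida's branch passes to Frida's issue by representation.
The 1/6 is divided into 3 equal shares of 1/18 among Hallvard, Jorunn, Njord.
Hallvard is living and takes 1/18.
Jorunn is living and takes 1/18.
Njord is living and takes 1/18.
Eirik predeceased; the 1/6 allotted to Eirik's branch passes to Eirik's issue by representation.
The 1/6 is divided into 3 equal shares of 1/18 among Ragna, Liv, Oskar.
Ragna predeceased; the 1/18 allotted to Ragna's branch passes to Ragna's issue by representation.
The 1/18 is divided into 3 equal shares of 1/54 among Kolbein, Sindre, Dagny.
Kolbein is living and takes 1/54.
Sindre is living and takes 1/54.
Dagny is living and takes 1/54.
Liv is living and takes 1/18.
Oskar is living and takes 1/18.
Ylva is living and takes 1/3.
Vidar is living and takes 1/3.

Dagny 1/54; Hallvard 1/18; Jorunn 1/18; Kolbein 1/54; Liv 1/18; Njord 1/18; Oskar 1/18; Sindre 1/54; Vidar 1/3; Ylva 1/3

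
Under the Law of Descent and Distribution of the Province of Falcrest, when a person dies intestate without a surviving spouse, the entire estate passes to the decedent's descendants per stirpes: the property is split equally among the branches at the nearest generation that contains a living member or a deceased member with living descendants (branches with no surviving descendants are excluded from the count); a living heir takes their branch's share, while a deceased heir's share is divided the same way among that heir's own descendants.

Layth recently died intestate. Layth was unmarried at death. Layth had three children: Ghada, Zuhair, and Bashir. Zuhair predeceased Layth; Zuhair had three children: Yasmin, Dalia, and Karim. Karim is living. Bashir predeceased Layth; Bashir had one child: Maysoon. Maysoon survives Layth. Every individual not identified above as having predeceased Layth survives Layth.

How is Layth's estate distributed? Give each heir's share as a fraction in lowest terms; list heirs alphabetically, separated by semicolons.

There is no surviving spouse, so the entire estate passes to Layth's descendants per stirpes.
The estate is divided into 3 equal shares of 1/3 among Ghada, Zuhair, Bashir.
Ghada is living and takes 1/3.
Zuhair predeceased; the 1/3 allotted to Zuhair's branch passes to Zuhair's issue by representation.
The 1/3 is divided into 3 equal shares of 1/9 among Yasmin, Dalia, Karim.
Yasmin is living and takes 1/9.
Dalia is living and takes 1/9.
Karim is living and takes 1/9.
Bashir predeceased; the 1/3 allotted to Bashir's branch passes to Bashir's issue by representation.
Maysoon is the sole taker at this level and receives the full 1/3.

Dalia 1/9; Ghada 1/3; Karim 1/9; Maysoon 1/3; Yasmin 1/9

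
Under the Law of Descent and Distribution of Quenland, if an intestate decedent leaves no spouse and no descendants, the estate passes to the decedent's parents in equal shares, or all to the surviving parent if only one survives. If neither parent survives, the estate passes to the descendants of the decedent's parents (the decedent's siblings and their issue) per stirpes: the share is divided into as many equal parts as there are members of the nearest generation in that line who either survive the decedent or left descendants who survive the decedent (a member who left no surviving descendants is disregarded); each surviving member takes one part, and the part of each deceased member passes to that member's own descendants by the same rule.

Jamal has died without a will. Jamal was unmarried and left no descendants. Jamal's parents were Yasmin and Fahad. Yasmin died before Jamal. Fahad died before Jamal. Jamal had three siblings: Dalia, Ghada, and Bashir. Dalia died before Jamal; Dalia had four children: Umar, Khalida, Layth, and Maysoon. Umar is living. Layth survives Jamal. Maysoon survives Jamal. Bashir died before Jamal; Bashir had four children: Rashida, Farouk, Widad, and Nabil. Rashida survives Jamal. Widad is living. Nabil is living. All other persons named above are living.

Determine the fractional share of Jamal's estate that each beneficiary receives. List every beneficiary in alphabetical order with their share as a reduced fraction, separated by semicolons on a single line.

Farouk 1/12; Ghada 1/3; Khalida 1/12; Layth 1/12; Maysoon 1/12; Nabil 1/12; Rashida 1/12; Umar 1/12; Widad 1/12

Neither parent survives and there are no descendants, so the estate passes to Jamal's siblings and their issue per stirpes.
The estate is divided into 3 equal shares of 1/3 among Dalia, Ghada, Bashir.
Dalia predeceased; the 1/3 allotted to Dalia's branch passes to Dalia's issue by representation.
The 1/3 is divided into 4 equal shares of 1/12 among Umar, Khalida, Layth, Maysoon.
Umar is living and takes 1/12.
Khalida is living and takes 1/12.
Layth is living and takes 1/12.
Maysoon is living and takes 1/12.
Ghada is living and takes 1/3.
Bashir predeceased; the 1/3 allotted to Bashir's branch passes to Bashir's issue by representation.
The 1/3 is divided into 4 equal shares of 1/12 among Rashida, Farouk, Widad, Nabil.
Rashida is living and takes 1/12.
Farouk is living and takes 1/12.
Widad is living and takes 1/12.
Nabil is living and takes 1/12.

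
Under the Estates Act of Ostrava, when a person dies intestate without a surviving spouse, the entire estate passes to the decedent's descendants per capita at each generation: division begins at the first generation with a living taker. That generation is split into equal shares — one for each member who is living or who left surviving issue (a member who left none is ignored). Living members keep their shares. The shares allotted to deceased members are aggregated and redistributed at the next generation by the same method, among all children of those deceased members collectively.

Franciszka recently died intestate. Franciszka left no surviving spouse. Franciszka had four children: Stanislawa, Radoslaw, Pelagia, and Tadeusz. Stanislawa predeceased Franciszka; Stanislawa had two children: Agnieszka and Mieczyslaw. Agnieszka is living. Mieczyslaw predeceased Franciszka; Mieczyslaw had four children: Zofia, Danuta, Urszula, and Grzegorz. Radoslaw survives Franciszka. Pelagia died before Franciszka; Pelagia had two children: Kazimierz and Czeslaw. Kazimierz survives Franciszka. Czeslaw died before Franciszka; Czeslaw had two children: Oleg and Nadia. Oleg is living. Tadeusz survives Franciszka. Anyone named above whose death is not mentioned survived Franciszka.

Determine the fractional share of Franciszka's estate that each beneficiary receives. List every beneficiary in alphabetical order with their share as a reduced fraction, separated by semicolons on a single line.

There is no surviving spouse, so the entire estate passes to Franciszka's descendants per capita at each generation.
At generation 1 (Stanislawa, Radoslaw, Pelagia, Tadeusz) there are 4 shares of (1)/4 = 1/4 each.
Living: Radoslaw and Tadeusz — each takes 1/4.
Deceased: Stanislawa and Pelagia. Their combined 1/2 is pooled and carried to generation 2.
At generation 2 (Agnieszka, Mieczyslaw, Kazimierz, Czeslaw) there are 4 shares of (1/2)/4 = 1/8 each.
Living: Agnieszka and Kazimierz — each takes 1/8.
Deceased: Mieczyslaw and Czeslaw. Their combined 1/4 is pooled and carried to generation 3.
At generation 3 (Zofia, Danuta, Urszula, Grzegorz, Oleg, Nadia) there are 6 shares of (1/4)/6 = 1/24 each.
Living: Zofia, Danuta, Urszula, Grzegorz, Oleg, and Nadia — each takes 1/24.

Agnieszka 1/8; Danuta 1/24; Grzegorz 1/24; Kazimierz 1/8; Nadia 1/24; Oleg 1/24; Radoslaw 1/4; Tadeusz 1/4; Urszula 1/24; Zofia 1/24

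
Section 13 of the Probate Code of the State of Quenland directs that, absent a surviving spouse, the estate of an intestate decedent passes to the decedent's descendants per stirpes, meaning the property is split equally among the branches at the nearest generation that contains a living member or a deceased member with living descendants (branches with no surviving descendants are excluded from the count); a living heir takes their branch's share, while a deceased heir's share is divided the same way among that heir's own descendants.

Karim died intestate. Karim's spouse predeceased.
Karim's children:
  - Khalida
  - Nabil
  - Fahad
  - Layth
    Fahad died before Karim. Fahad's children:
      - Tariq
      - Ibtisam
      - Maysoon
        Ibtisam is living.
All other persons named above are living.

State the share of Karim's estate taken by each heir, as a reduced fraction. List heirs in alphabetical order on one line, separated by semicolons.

There is no surviving spouse, so the entire estate passes to Karim's descendants per stirpes.
The estate is divided into 4 equal shares of 1/4 among Khalida, Nabil, Fahad, Layth.
Khalida is living and takes 1/4.
Nabil is living and takes 1/4.
Fahad predeceased; the 1/4 allotted to Fahad's branch passes to Fahad's issue by representation.
The 1/4 is divided into 3 equal shares of 1/12 among Tariq, Ibtisam, Maysoon.
Tariq is living and takes 1/12.
Ibtisam is living and takes 1/12.
Maysoon is living and takes 1/12.
Layth is living and takes 1/4.

Ibtisam 1/12; Khalida 1/4; Layth 1/4; Maysoon 1/12; Nabil 1/4; Tariq 1/12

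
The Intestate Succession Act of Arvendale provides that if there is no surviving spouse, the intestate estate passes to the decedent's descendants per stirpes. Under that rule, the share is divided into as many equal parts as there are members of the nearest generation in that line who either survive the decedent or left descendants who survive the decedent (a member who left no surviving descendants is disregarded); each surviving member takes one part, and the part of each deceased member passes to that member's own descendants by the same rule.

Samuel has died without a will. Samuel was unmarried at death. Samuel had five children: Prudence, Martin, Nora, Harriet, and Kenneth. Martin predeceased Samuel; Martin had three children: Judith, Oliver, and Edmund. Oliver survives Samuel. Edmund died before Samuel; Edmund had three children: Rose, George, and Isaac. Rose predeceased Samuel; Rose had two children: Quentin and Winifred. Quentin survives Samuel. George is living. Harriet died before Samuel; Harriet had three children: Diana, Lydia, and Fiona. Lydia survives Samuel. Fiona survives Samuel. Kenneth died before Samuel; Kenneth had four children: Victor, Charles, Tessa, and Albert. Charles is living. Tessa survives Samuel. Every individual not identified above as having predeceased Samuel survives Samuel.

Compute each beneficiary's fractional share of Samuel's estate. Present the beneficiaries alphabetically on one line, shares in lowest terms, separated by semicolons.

There is no surviving spouse, so the entire estate passes to Samuel's descendants per stirpes.
The estate is divided into 5 equal shares of 1/5 among Prudence, Martin, Nora, Harriet, Kenneth.
Prudence is living and takes 1/5.
Martin predeceased; the 1/5 allotted to Martin's branch passes to Martin's issue by representation.
The 1/5 is divided into 3 equal shares of 1/15 among Judith, Oliver, Edmund.
Judith is living and takes 1/15.
Oliver is living and takes 1/15.
Edmund predeceased; the 1/15 allotted to Edmund's branch passes to Edmund's issue by representation.
The 1/15 is divided into 3 equal shares of 1/45 among Rose, George, Isaac.
Rose predeceased; the 1/45 allotted to Rose's branch passes to Rose's issue by representation.
The 1/45 is divided into 2 equal shares of 1/90 among Quentin, Winifred.
Quentin is living and takes 1/90.
Winifred is living and takes 1/90.
George is living and takes 1/45.
Isaac is living and takes 1/45.
Nora is living and takes 1/5.
Harriet predeceased; the 1/5 allotted to Harriet's branch passes to Harriet's issue by representation.
The 1/5 is divided into 3 equal shares of 1/15 among Diana, Lydia, Fiona.
Diana is living and takes 1/15.
Lydia is living and takes 1/15.
Fiona is living and takes 1/15.
Kenneth predeceased; the 1/5 allotted to Kenneth's branch passes to Kenneth's issue by representation.
The 1/5 is divided into 4 equal shares of 1/20 among Victor, Charles, Tessa, Albert.
Victor is living and takes 1/20.
Charles is living and takes 1/20.
Tessa is living and takes 1/20.
Albert is living and takes 1/20.

Albert 1/20; Charles 1/20; Diana 1/15; Fiona 1/15; George 1/45; Isaac 1/45; Judith 1/15; Lydia 1/15; Nora 1/5; Oliver 1/15; Prudence 1/5; Quentin 1/90; Tessa 1/20; Victor 1/20; Winifred 1/90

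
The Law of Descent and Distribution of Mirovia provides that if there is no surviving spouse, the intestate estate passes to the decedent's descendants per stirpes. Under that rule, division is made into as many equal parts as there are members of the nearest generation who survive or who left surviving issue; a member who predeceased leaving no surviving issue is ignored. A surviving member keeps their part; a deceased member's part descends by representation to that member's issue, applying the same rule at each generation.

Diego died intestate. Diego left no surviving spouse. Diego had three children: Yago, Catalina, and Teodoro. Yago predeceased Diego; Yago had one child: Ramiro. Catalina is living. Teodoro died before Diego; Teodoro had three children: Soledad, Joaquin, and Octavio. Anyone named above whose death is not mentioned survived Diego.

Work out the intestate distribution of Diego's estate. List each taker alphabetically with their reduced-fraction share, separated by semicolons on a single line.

Catalina 1/3; Joaquin 1/9; Octavio 1/9; Ramiro 1/3; Soledad 1/9

There is no surviving spouse, so the entire estate passes to Diego's descendants per stirpes.
The estate is divided into 3 equal shares of 1/3 among Yago, Catalina, Teodoro.
Yago predeceased; the 1/3 allotted to Yago's branch passes to Yago's issue by representation.
Ramiro is the sole taker at this level and receives the full 1/3.
Catalina is living and takes 1/3.
Teodoro predeceased; the 1/3 allotted to Teodoro's branch passes to Teodoro's issue by representation.
The 1/3 is divided into 3 equal shares of 1/9 among Soledad, Joaquin, Octavio.
Soledad is living and takes 1/9.
Joaquin is living and takes 1/9.
Octavio is living and takes 1/9.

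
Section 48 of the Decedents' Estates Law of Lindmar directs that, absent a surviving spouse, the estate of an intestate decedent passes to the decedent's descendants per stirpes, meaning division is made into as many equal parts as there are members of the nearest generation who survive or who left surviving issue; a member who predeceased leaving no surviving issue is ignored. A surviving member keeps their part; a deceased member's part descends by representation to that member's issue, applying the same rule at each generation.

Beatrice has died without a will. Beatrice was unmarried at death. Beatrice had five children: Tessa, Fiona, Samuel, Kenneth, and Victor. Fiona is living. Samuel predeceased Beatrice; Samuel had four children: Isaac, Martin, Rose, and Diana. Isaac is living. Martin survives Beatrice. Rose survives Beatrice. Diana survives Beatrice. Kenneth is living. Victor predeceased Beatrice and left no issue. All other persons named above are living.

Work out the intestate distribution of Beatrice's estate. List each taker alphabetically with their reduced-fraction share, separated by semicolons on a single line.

Diana 1/16; Fiona 1/4; Isaac 1/16; Kenneth 1/4; Martin 1/16; Rose 1/16; Tessa 1/4

There is no surviving spouse, so the entire estate passes to Beatrice's descendants per stirpes.
Victor left no surviving issue, so that branch lapses and is disregarded.
The estate is divided into 4 equal shares of 1/4 among Tessa, Fiona, Samuel, Kenneth.
Tessa is living and takes 1/4.
Fiona is living and takes 1/4.
Samuel predeceased; the 1/4 allotted to Samuel's branch passes to Samuel's issue by representation.
The 1/4 is divided into 4 equal shares of 1/16 among Isaac, Martin, Rose, Diana.
Isaac is living and takes 1/16.
Martin is living and takes 1/16.
Rose is living and takes 1/16.
Diana is living and takes 1/16.
Kenneth is living and takes 1/4.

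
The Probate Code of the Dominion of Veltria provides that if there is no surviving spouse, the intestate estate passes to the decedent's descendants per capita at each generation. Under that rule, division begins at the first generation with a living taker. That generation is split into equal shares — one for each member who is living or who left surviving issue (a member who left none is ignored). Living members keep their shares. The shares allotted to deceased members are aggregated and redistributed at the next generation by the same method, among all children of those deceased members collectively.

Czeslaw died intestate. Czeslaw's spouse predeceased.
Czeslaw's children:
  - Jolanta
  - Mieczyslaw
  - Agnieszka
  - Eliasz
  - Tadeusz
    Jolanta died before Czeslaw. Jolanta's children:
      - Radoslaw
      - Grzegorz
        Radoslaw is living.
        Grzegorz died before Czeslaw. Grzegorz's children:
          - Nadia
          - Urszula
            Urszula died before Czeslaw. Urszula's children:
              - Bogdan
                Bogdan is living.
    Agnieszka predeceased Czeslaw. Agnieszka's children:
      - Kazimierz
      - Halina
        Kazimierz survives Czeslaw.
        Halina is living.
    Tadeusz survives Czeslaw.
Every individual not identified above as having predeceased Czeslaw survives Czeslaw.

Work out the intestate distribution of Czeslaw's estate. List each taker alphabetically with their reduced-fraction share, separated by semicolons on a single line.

Bogdan 1/20; Eliasz 1/5; Halina 1/10; Kazimierz 1/10; Mieczyslaw 1/5; Nadia 1/20; Radoslaw 1/10; Tadeusz 1/5

There is no surviving spouse, so the entire estate passes to Czeslaw's descendants per capita at each generation.
At generation 1 (Jolanta, Mieczyslaw, Agnieszka, Eliasz, Tadeusz) there are 5 shares of (1)/5 = 1/5 each.
Living: Mieczyslaw, Eliasz, and Tadeusz — each takes 1/5.
Deceased: Jolanta and Agnieszka. Their combined 2/5 is pooled and carried to generation 2.
At generation 2 (Radoslaw, Grzegorz, Kazimierz, Halina) there are 4 shares of (2/5)/4 = 1/10 each.
Living: Radoslaw, Kazimierz, and Halina — each takes 1/10.
Deceased: Grzegorz. That 1/10 share is carried to generation 3.
At generation 3 (Nadia, Urszula) there are 2 shares of (1/10)/2 = 1/20 each.
Living: Nadia — each takes 1/20.
Deceased: Urszula. That 1/20 share is carried to generation 4.
At generation 4 (Bogdan) there are 1 shares of (1/20)/1 = 1/20 each.
Living: Bogdan — each takes 1/20.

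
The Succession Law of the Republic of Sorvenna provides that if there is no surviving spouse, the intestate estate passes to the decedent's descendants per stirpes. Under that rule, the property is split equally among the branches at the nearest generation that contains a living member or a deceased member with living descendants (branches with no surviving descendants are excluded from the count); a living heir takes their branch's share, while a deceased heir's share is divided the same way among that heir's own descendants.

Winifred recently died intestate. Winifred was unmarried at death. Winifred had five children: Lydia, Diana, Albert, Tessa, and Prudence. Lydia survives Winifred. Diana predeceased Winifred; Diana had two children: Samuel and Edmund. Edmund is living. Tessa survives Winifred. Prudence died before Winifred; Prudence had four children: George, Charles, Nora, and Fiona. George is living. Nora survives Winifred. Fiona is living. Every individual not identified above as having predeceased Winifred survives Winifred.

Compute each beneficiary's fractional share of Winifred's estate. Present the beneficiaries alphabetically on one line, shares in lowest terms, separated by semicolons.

Albert 1/5; Charles 1/20; Edmund 1/10; Fiona 1/20; George 1/20; Lydia 1/5; Nora 1/20; Samuel 1/10; Tessa 1/5

There is no surviving spouse, so the entire estate passes to Winifred's descendants per stirpes.
The estate is divided into 5 equal shares of 1/5 among Lydia, Diana, Albert, Tessa, Prudence.
Lydia is living and takes 1/5.
Diana predeceased; the 1/5 allotted to Diana's branch passes to Diana's issue by representation.
The 1/5 is divided into 2 equal shares of 1/10 among Samuel, Edmund.
Samuel is living and takes 1/10.
Edmund is living and takes 1/10.
Albert is living and takes 1/5.
Tessa is living and takes 1/5.
Prudence predeceased; the 1/5 allotted to Prudence's branch passes to Prudence's issue by representation.
The 1/5 is divided into 4 equal shares of 1/20 among George, Charles, Nora, Fiona.
George is living and takes 1/20.
Charles is living and takes 1/20.
Nora is living and takes 1/20.
Fiona is living and takes 1/20.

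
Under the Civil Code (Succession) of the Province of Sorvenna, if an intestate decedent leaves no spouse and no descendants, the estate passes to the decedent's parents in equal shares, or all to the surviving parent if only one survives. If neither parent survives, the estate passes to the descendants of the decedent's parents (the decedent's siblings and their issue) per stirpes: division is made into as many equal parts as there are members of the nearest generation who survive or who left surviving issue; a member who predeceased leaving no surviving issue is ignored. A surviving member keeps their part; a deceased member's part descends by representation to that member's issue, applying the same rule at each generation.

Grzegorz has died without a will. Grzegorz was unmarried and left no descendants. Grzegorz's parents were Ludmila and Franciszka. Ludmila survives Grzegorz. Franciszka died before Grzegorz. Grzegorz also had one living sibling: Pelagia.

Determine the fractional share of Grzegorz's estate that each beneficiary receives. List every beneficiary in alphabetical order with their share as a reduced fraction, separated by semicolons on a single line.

Only one parent, Ludmila, survives, so Ludmila takes the entire estate. The siblings take nothing because a surviving parent has priority.

Ludmila 1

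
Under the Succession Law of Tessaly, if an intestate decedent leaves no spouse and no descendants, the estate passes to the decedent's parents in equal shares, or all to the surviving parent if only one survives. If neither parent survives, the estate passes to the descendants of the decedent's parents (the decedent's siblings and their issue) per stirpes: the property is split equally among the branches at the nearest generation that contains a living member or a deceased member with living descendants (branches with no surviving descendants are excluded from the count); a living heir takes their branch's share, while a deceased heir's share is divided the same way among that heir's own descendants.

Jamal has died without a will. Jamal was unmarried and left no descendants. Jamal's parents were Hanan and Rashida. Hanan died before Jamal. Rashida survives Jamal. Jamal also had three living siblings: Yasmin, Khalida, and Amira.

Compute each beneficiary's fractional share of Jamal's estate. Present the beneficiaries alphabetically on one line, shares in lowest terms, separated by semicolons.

Rashida 1

Only one parent, Rashida, survives, so Rashida takes the entire estate. The siblings take nothing because a surviving parent has priority.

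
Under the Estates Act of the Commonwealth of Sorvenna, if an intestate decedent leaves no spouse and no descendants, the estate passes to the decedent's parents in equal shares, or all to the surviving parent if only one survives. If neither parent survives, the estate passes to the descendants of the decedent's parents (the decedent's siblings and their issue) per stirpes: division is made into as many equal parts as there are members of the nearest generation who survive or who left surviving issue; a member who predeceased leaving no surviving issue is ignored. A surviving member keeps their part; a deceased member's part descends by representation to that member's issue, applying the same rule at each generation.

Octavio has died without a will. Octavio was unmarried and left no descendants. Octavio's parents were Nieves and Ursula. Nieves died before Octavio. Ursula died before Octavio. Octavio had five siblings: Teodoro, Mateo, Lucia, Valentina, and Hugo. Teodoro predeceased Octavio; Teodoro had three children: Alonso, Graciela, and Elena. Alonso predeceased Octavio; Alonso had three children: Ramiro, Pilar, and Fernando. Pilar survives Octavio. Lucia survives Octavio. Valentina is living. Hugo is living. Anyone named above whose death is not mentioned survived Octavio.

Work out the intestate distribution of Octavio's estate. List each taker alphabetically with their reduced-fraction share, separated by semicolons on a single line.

Elena 1/15; Fernando 1/45; Graciela 1/15; Hugo 1/5; Lucia 1/5; Mateo 1/5; Pilar 1/45; Ramiro 1/45; Valentina 1/5

Neither parent survives and there are no descendants, so the estate passes to Octavio's siblings and their issue per stirpes.
The estate is divided into 5 equal shares of 1/5 among Teodoro, Mateo, Lucia, Valentina, Hugo.
Teodoro predeceased; the 1/5 allotted to Teodoro's branch passes to Teodoro's issue by representation.
The 1/5 is divided into 3 equal shares of 1/15 among Alonso, Graciela, Elena.
Alonso predeceased; the 1/15 allotted to Alonso's branch passes to Alonso's issue by representation.
The 1/15 is divided into 3 equal shares of 1/45 among Ramiro, Pilar, Fernando.
Ramiro is living and takes 1/45.
Pilar is living and takes 1/45.
Fernando is living and takes 1/45.
Graciela is living and takes 1/15.
Elena is living and takes 1/15.
Mateo is living and takes 1/5.
Lucia is living and takes 1/5.
Valentina is living and takes 1/5.
Hugo is living and takes 1/5.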